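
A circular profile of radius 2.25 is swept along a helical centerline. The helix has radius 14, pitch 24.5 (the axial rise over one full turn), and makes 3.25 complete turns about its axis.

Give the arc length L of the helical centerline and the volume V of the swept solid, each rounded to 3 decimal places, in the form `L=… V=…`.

L=296.766 V=4719.867

2πR = 2π·14 = 87.964594
per-turn = √(87.964594² + 24.5²) = √(7737.7699 + 600.25) = √8338.0199 = 91.312758
L = 3.25 × 91.312758 = 296.766465
V = π·2.25² × L = 15.904313 × 296.766465 = 4719.866688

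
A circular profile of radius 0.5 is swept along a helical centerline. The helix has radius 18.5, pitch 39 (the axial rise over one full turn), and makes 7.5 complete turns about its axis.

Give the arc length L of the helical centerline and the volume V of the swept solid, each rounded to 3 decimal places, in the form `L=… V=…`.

2πR = 2π·18.5 = 116.238928
per-turn = √(116.238928² + 39²) = √(13511.4884 + 1521) = √15032.4884 = 122.607049
L = 7.5 × 122.607049 = 919.552866
V = π·0.5² × L = 0.785398 × 919.552866 = 722.215132

L=919.553 V=722.215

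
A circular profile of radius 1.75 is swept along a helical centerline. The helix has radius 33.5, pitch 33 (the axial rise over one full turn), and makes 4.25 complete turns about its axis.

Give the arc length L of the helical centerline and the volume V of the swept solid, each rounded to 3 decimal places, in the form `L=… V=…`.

L=905.496 V=8711.892

2πR = 2π·33.5 = 210.486708
per-turn = √(210.486708² + 33²) = √(44304.6542 + 1089) = √45393.6542 = 213.057866
L = 4.25 × 213.057866 = 905.495929
V = π·1.75² × L = 9.621128 × 905.495929 = 8711.891789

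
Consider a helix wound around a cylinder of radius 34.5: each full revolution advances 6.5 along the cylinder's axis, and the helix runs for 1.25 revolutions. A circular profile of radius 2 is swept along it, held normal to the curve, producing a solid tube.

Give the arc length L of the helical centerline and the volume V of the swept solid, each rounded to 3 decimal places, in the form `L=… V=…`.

L=271.084 V=3406.544

2πR = 2π·34.5 = 216.769893
per-turn = √(216.769893² + 6.5²) = √(46989.1866 + 42.25) = √47031.4366 = 216.867325
L = 1.25 × 216.867325 = 271.084156
V = π·2² × L = 12.566371 × 271.084156 = 3406.543972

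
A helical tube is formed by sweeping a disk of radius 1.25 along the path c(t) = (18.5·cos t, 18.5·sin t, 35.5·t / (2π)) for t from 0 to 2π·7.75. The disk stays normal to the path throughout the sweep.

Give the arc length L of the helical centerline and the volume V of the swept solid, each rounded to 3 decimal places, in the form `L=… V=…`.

2πR = 2π·18.5 = 116.238928
per-turn = √(116.238928² + 35.5²) = √(13511.4884 + 1260.25) = √14771.7384 = 121.539041
L = 7.75 × 121.539041 = 941.927566
V = π·1.25² × L = 4.908739 × 941.927566 = 4623.676126

L=941.928 V=4623.676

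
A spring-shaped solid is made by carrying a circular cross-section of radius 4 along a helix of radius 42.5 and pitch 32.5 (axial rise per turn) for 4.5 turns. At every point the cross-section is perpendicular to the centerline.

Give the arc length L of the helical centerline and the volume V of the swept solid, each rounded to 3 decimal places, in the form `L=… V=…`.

2πR = 2π·42.5 = 267.035376
per-turn = √(267.035376² + 32.5²) = √(71307.8918 + 1056.25) = √72364.1418 = 269.005840
L = 4.5 × 269.005840 = 1210.526279
V = π·4² × L = 50.265482 × 1210.526279 = 60847.687426

L=1210.526 V=60847.687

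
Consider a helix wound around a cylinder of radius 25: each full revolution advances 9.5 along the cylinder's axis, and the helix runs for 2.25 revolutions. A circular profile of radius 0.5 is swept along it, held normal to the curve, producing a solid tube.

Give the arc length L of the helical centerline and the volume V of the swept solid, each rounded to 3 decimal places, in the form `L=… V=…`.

2πR = 2π·25 = 157.079633
per-turn = √(157.079633² + 9.5²) = √(24674.0110 + 90.25) = √24764.2610 = 157.366645
L = 2.25 × 157.366645 = 354.074952
V = π·0.5² × L = 0.785398 × 354.074952 = 278.089817

L=354.075 V=278.090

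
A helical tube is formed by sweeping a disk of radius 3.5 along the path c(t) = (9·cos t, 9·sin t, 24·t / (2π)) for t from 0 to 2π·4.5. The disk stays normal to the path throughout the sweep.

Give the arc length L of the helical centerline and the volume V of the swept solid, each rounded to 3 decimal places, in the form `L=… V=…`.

L=276.439 V=10638.616

2πR = 2π·9 = 56.548668
per-turn = √(56.548668² + 24²) = √(3197.7518 + 576) = √3773.7518 = 61.430870
L = 4.5 × 61.430870 = 276.438916
V = π·3.5² × L = 38.484510 × 276.438916 = 10638.616243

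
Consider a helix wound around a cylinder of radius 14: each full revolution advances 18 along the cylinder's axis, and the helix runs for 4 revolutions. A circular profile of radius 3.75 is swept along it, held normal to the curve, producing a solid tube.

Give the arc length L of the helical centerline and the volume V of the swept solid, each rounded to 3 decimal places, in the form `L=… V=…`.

2πR = 2π·14 = 87.964594
per-turn = √(87.964594² + 18²) = √(7737.7699 + 324) = √8061.7699 = 89.787359
L = 4 × 89.787359 = 359.149436
V = π·3.75² × L = 44.178647 × 359.149436 = 15866.736056

L=359.149 V=15866.736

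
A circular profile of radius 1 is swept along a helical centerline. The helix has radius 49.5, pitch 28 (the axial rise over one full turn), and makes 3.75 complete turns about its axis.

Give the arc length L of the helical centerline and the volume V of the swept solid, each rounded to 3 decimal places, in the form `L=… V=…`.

L=1171.033 V=3678.909

2πR = 2π·49.5 = 311.017673
per-turn = √(311.017673² + 28²) = √(96731.9927 + 784) = √97515.9927 = 312.275508
L = 3.75 × 312.275508 = 1171.033154
V = π·1² × L = 3.141593 × 1171.033154 = 3678.909154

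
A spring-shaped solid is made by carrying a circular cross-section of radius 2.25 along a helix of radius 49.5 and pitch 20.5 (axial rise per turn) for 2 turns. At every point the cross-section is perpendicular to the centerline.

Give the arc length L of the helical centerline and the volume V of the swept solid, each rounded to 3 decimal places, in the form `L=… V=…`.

2πR = 2π·49.5 = 311.017673
per-turn = √(311.017673² + 20.5²) = √(96731.9927 + 420.25) = √97152.2427 = 311.692545
L = 2 × 311.692545 = 623.385090
V = π·2.25² × L = 15.904313 × 623.385090 = 9914.511478

L=623.385 V=9914.511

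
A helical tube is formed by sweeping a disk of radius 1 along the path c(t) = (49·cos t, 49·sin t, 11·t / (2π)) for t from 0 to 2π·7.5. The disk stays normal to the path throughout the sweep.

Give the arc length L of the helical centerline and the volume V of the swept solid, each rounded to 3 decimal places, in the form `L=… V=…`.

2πR = 2π·49 = 307.876080
per-turn = √(307.876080² + 11²) = √(94787.6807 + 121) = √94908.6807 = 308.072525
L = 7.5 × 308.072525 = 2310.543938
V = π·1² × L = 3.141593 × 2310.543938 = 7258.787860

L=2310.544 V=7258.788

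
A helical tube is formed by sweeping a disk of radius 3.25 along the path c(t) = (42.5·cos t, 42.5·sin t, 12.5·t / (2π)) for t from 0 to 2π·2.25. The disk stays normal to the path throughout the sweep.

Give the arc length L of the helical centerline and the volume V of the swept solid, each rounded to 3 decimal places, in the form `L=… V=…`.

L=601.488 V=19959.203

2πR = 2π·42.5 = 267.035376
per-turn = √(267.035376² + 12.5²) = √(71307.8918 + 156.25) = √71464.1418 = 267.327780
L = 2.25 × 267.327780 = 601.487504
V = π·3.25² × L = 33.183072 × 601.487504 = 19959.203406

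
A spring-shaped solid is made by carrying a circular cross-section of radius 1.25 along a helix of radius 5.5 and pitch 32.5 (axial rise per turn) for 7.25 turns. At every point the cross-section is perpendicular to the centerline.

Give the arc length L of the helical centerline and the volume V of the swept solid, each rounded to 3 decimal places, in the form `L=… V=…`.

L=343.934 V=1688.281

2πR = 2π·5.5 = 34.557519
per-turn = √(34.557519² + 32.5²) = √(1194.2221 + 1056.25) = √2250.4721 = 47.439141
L = 7.25 × 47.439141 = 343.933775
V = π·1.25² × L = 4.908739 × 343.933775 = 1688.280969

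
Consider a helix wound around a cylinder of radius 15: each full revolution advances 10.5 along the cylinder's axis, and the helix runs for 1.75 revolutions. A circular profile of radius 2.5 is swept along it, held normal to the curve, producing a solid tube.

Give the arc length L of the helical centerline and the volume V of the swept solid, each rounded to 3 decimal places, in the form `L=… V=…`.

2πR = 2π·15 = 94.247780
per-turn = √(94.247780² + 10.5²) = √(8882.6440 + 110.25) = √8992.8940 = 94.830870
L = 1.75 × 94.830870 = 165.954023
V = π·2.5² × L = 19.634954 × 165.954023 = 3258.499622

L=165.954 V=3258.500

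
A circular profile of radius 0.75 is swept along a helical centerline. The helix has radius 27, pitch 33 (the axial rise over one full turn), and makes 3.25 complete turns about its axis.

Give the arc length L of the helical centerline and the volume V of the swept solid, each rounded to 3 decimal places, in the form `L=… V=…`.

L=561.684 V=992.577

2πR = 2π·27 = 169.646003
per-turn = √(169.646003² + 33²) = √(28779.7664 + 1089) = √29868.7664 = 172.825827
L = 3.25 × 172.825827 = 561.683937
V = π·0.75² × L = 1.767146 × 561.683937 = 992.577449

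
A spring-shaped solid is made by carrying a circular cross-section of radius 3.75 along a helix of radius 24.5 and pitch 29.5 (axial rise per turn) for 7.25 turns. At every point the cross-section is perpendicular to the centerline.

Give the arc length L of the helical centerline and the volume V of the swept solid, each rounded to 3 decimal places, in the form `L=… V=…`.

L=1136.359 V=50202.805

2πR = 2π·24.5 = 153.938040
per-turn = √(153.938040² + 29.5²) = √(23696.9202 + 870.25) = √24567.1702 = 156.739179
L = 7.25 × 156.739179 = 1136.359046
V = π·3.75² × L = 44.178647 × 1136.359046 = 50202.804817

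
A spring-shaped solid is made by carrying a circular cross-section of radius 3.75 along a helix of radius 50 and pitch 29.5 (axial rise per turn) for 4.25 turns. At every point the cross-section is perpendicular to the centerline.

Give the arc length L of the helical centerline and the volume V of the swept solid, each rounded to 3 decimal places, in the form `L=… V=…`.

L=1341.050 V=59245.792

2πR = 2π·50 = 314.159265
per-turn = √(314.159265² + 29.5²) = √(98696.0440 + 870.25) = √99566.2940 = 315.541271
L = 4.25 × 315.541271 = 1341.050404
V = π·3.75² × L = 44.178647 × 1341.050404 = 59245.791985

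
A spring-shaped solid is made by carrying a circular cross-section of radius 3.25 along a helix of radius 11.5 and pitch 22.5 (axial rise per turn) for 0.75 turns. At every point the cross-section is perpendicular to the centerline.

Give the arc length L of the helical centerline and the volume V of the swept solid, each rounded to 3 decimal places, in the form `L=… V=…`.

2πR = 2π·11.5 = 72.256631
per-turn = √(72.256631² + 22.5²) = √(5221.0207 + 506.25) = √5727.2707 = 75.678734
L = 0.75 × 75.678734 = 56.759050
V = π·3.25² × L = 33.183072 × 56.759050 = 1883.439674

L=56.759 V=1883.440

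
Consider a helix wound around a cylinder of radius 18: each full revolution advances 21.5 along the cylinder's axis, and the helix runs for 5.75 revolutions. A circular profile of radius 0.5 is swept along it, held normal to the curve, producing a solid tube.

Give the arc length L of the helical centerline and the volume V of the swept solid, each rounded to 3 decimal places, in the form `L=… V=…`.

L=661.956 V=519.899

2πR = 2π·18 = 113.097336
per-turn = √(113.097336² + 21.5²) = √(12791.0073 + 462.25) = √13253.2573 = 115.122792
L = 5.75 × 115.122792 = 661.956056
V = π·0.5² × L = 0.785398 × 661.956056 = 519.899070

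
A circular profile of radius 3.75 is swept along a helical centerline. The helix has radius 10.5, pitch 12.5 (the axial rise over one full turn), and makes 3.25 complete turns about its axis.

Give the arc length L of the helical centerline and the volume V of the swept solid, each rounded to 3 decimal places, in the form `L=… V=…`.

2πR = 2π·10.5 = 65.973446
per-turn = √(65.973446² + 12.5²) = √(4352.4955 + 156.25) = √4508.7455 = 67.147193
L = 3.25 × 67.147193 = 218.228378
V = π·3.75² × L = 44.178647 × 218.228378 = 9641.034391

L=218.228 V=9641.034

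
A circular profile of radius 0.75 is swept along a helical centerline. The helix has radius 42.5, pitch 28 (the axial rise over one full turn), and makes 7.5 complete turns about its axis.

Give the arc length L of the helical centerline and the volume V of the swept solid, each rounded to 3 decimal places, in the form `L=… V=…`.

L=2013.745 V=3558.581

2πR = 2π·42.5 = 267.035376
per-turn = √(267.035376² + 28²) = √(71307.8918 + 784) = √72091.8918 = 268.499333
L = 7.5 × 268.499333 = 2013.744997
V = π·0.75² × L = 1.767146 × 2013.744997 = 3558.581150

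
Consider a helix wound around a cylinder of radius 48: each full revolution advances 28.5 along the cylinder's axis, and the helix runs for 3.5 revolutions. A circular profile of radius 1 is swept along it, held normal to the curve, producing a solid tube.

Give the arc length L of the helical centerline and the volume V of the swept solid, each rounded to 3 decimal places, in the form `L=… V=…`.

L=1060.278 V=3330.961

2πR = 2π·48 = 301.592895
per-turn = √(301.592895² + 28.5²) = √(90958.2742 + 812.25) = √91770.5242 = 302.936502
L = 3.5 × 302.936502 = 1060.277757
V = π·1² × L = 3.141593 × 1060.277757 = 3330.960811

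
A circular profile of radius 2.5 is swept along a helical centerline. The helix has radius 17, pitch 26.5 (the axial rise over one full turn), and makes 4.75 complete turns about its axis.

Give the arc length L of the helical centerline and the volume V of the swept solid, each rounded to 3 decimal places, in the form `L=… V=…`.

2πR = 2π·17 = 106.814150
per-turn = √(106.814150² + 26.5²) = √(11409.2627 + 702.25) = √12111.5127 = 110.052318
L = 4.75 × 110.052318 = 522.748510
V = π·2.5² × L = 19.634954 × 522.748510 = 10264.142998

L=522.749 V=10264.143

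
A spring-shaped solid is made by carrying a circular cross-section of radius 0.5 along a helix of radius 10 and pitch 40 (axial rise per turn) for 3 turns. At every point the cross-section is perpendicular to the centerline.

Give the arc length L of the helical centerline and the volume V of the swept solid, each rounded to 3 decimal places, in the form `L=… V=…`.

2πR = 2π·10 = 62.831853
per-turn = √(62.831853² + 40²) = √(3947.8418 + 1600) = √5547.8418 = 74.483836
L = 3 × 74.483836 = 223.451507
V = π·0.5² × L = 0.785398 × 223.451507 = 175.498403

L=223.452 V=175.498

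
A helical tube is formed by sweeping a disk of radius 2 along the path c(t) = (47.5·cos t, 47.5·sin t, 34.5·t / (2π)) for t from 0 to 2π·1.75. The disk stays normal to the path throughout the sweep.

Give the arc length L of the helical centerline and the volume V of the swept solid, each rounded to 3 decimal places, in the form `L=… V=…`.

2πR = 2π·47.5 = 298.451302
per-turn = √(298.451302² + 34.5²) = √(89073.1797 + 1190.25) = √90263.4297 = 300.438729
L = 1.75 × 300.438729 = 525.767775
V = π·2² × L = 12.566371 × 525.767775 = 6606.992721

L=525.768 V=6606.993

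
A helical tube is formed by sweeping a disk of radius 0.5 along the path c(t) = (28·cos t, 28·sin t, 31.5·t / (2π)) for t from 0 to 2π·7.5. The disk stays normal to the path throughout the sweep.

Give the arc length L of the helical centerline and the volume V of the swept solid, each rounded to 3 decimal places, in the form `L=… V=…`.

L=1340.452 V=1052.789

2πR = 2π·28 = 175.929189
per-turn = √(175.929189² + 31.5²) = √(30951.0794 + 992.25) = √31943.3294 = 178.726969
L = 7.5 × 178.726969 = 1340.452267
V = π·0.5² × L = 0.785398 × 1340.452267 = 1052.788748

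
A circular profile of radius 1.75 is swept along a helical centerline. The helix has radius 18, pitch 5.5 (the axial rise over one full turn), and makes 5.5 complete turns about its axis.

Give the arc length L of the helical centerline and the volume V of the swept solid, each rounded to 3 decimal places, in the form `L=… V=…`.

L=622.770 V=5991.754

2πR = 2π·18 = 113.097336
per-turn = √(113.097336² + 5.5²) = √(12791.0073 + 30.25) = √12821.2573 = 113.230991
L = 5.5 × 113.230991 = 622.770450
V = π·1.75² × L = 9.621128 × 622.770450 = 5991.753904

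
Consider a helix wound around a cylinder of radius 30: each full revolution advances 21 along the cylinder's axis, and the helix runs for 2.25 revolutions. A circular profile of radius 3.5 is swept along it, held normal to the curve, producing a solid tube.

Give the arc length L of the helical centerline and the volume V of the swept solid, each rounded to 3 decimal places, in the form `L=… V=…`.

L=426.739 V=16422.838

2πR = 2π·30 = 188.495559
per-turn = √(188.495559² + 21²) = √(35530.5758 + 441) = √35971.5758 = 189.661741
L = 2.25 × 189.661741 = 426.738916
V = π·3.5² × L = 38.484510 × 426.738916 = 16422.838096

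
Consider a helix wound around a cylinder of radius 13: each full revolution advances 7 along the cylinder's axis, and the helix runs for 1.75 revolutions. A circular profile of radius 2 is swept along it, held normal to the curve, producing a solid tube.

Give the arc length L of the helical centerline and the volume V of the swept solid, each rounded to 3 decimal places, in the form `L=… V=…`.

2πR = 2π·13 = 81.681409
per-turn = √(81.681409² + 7²) = √(6671.8526 + 49) = √6720.8526 = 81.980806
L = 1.75 × 81.980806 = 143.466411
V = π·2² × L = 12.566371 × 143.466411 = 1802.852088

L=143.466 V=1802.852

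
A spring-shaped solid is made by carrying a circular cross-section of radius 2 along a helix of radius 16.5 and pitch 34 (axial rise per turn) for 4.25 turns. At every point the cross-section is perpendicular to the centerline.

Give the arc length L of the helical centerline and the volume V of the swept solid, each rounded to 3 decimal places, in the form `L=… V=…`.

L=463.698 V=5827.003

2πR = 2π·16.5 = 103.672558
per-turn = √(103.672558² + 34²) = √(10747.9992 + 1156) = √11903.9992 = 109.105450
L = 4.25 × 109.105450 = 463.698162
V = π·2² × L = 12.566371 × 463.698162 = 5827.002957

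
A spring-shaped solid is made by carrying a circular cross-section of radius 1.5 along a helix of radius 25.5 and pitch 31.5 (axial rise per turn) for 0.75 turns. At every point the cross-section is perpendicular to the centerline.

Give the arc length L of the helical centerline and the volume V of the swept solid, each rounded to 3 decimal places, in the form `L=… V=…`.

L=122.466 V=865.663

2πR = 2π·25.5 = 160.221225
per-turn = √(160.221225² + 31.5²) = √(25670.8410 + 992.25) = √26663.0910 = 163.288368
L = 0.75 × 163.288368 = 122.466276
V = π·1.5² × L = 7.068583 × 122.466276 = 865.663093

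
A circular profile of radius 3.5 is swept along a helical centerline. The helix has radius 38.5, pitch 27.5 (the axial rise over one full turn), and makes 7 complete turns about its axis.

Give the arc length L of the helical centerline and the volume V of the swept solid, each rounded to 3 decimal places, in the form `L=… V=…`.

L=1704.225 V=65586.272

2πR = 2π·38.5 = 241.902634
per-turn = √(241.902634² + 27.5²) = √(58516.8845 + 756.25) = √59273.1345 = 243.460745
L = 7 × 243.460745 = 1704.225217
V = π·3.5² × L = 38.484510 × 1704.225217 = 65586.272416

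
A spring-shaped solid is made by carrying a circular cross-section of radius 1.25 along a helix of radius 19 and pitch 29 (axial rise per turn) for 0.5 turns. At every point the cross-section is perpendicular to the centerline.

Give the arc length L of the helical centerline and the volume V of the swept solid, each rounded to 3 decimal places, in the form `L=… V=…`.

2πR = 2π·19 = 119.380521
per-turn = √(119.380521² + 29²) = √(14251.7088 + 841) = √15092.7088 = 122.852386
L = 0.5 × 122.852386 = 61.426193
V = π·1.25² × L = 4.908739 × 61.426193 = 301.525120

L=61.426 V=301.525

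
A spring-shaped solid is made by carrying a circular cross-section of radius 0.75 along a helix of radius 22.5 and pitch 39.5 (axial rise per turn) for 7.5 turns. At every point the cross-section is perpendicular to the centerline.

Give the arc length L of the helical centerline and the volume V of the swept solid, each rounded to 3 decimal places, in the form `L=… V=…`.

L=1100.897 V=1945.445

2πR = 2π·22.5 = 141.371669
per-turn = √(141.371669² + 39.5²) = √(19985.9489 + 1560.25) = √21546.1989 = 146.786235
L = 7.5 × 146.786235 = 1100.896766
V = π·0.75² × L = 1.767146 × 1100.896766 = 1945.445170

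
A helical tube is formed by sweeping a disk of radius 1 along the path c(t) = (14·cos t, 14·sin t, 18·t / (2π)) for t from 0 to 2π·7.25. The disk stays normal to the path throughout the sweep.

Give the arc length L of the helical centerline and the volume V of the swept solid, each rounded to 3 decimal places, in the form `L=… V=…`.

L=650.958 V=2045.046

2πR = 2π·14 = 87.964594
per-turn = √(87.964594² + 18²) = √(7737.7699 + 324) = √8061.7699 = 89.787359
L = 7.25 × 89.787359 = 650.958353
V = π·1² × L = 3.141593 × 650.958353 = 2045.045981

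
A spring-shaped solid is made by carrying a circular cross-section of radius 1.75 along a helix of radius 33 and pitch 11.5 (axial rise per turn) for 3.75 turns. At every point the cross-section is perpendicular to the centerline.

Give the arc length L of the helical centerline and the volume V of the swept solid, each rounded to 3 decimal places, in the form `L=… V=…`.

2πR = 2π·33 = 207.345115
per-turn = √(207.345115² + 11.5²) = √(42991.9968 + 132.25) = √43124.2468 = 207.663783
L = 3.75 × 207.663783 = 778.739186
V = π·1.75² × L = 9.621128 × 778.739186 = 7492.349002

L=778.739 V=7492.349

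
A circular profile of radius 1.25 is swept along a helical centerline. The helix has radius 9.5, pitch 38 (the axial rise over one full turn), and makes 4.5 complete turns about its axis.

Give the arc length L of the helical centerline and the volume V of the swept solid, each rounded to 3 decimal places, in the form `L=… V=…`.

2πR = 2π·9.5 = 59.690260
per-turn = √(59.690260² + 38²) = √(3562.9272 + 1444) = √5006.9272 = 70.759644
L = 4.5 × 70.759644 = 318.418397
V = π·1.25² × L = 4.908739 × 318.418397 = 1563.032651

L=318.418 V=1563.033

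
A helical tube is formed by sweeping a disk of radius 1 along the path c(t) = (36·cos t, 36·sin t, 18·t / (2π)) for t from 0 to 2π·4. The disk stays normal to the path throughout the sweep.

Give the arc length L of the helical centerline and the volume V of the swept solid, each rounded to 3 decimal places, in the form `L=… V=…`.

L=907.639 V=2851.432

2πR = 2π·36 = 226.194671
per-turn = √(226.194671² + 18²) = √(51164.0292 + 324) = √51488.0292 = 226.909738
L = 4 × 226.909738 = 907.638952
V = π·1² × L = 3.141593 × 907.638952 = 2851.431864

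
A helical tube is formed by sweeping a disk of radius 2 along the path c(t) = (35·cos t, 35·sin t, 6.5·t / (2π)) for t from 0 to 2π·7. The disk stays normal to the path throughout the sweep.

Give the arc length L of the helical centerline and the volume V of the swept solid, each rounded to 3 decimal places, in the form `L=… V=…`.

2πR = 2π·35 = 219.911486
per-turn = √(219.911486² + 6.5²) = √(48361.0616 + 42.25) = √48403.3116 = 220.007526
L = 7 × 220.007526 = 1540.052683
V = π·2² × L = 12.566371 × 1540.052683 = 19352.872781

L=1540.053 V=19352.873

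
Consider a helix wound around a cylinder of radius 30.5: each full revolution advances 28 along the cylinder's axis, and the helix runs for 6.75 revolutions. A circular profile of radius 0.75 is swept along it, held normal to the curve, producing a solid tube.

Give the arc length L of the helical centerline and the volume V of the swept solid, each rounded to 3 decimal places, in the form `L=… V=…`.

L=1307.285 V=2310.164

2πR = 2π·30.5 = 191.637152
per-turn = √(191.637152² + 28²) = √(36724.7980 + 784) = √37508.7980 = 193.671882
L = 6.75 × 193.671882 = 1307.285205
V = π·0.75² × L = 1.767146 × 1307.285205 = 2310.163648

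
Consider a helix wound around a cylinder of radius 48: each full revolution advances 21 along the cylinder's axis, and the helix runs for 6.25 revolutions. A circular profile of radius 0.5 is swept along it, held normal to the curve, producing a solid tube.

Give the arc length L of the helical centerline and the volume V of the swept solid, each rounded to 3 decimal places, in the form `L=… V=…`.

L=1889.520 V=1484.025

2πR = 2π·48 = 301.592895
per-turn = √(301.592895² + 21²) = √(90958.2742 + 441) = √91399.2742 = 302.323129
L = 6.25 × 302.323129 = 1889.519555
V = π·0.5² × L = 0.785398 × 1889.519555 = 1484.025188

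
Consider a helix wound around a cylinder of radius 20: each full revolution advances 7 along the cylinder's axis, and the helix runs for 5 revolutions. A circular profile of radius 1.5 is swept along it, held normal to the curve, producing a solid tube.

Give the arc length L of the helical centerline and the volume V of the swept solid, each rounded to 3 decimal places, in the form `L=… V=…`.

2πR = 2π·20 = 125.663706
per-turn = √(125.663706² + 7²) = √(15791.3670 + 49) = √15840.3670 = 125.858520
L = 5 × 125.858520 = 629.292600
V = π·1.5² × L = 7.068583 × 629.292600 = 4448.207268

L=629.293 V=4448.207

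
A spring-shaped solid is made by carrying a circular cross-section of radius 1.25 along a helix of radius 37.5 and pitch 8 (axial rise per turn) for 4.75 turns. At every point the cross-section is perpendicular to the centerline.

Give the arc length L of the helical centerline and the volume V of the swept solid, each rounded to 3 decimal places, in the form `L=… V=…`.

2πR = 2π·37.5 = 235.619449
per-turn = √(235.619449² + 8²) = √(55516.5248 + 64) = √55580.5248 = 235.755222
L = 4.75 × 235.755222 = 1119.837305
V = π·1.25² × L = 4.908739 × 1119.837305 = 5496.988517

L=1119.837 V=5496.989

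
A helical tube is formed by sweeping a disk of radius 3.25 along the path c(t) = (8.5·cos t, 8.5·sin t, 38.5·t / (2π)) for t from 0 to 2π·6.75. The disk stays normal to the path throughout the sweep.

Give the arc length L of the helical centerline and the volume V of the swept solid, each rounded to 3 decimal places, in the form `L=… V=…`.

2πR = 2π·8.5 = 53.407075
per-turn = √(53.407075² + 38.5²) = √(2852.3157 + 1482.25) = √4334.5657 = 65.837418
L = 6.75 × 65.837418 = 444.402575
V = π·3.25² × L = 33.183072 × 444.402575 = 14746.642814

L=444.403 V=14746.643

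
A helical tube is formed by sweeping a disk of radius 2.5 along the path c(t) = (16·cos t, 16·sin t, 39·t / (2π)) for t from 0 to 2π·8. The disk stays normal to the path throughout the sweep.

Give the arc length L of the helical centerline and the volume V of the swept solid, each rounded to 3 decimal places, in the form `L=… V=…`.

L=862.646 V=16938.018

2πR = 2π·16 = 100.530965
per-turn = √(100.530965² + 39²) = √(10106.4749 + 1521) = √11627.4749 = 107.830770
L = 8 × 107.830770 = 862.646158
V = π·2.5² × L = 19.634954 × 862.646158 = 16938.017705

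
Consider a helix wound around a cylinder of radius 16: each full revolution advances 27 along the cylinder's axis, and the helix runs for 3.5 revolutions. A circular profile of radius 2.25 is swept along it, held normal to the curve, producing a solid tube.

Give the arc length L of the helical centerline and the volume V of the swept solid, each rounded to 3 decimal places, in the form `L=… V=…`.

L=364.328 V=5794.379

2πR = 2π·16 = 100.530965
per-turn = √(100.530965² + 27²) = √(10106.4749 + 729) = √10835.4749 = 104.093587
L = 3.5 × 104.093587 = 364.327555
V = π·2.25² × L = 15.904313 × 364.327555 = 5794.379406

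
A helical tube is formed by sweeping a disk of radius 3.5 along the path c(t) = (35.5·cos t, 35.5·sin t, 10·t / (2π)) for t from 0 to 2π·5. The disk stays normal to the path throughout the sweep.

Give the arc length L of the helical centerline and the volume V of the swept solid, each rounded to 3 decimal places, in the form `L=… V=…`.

2πR = 2π·35.5 = 223.053078
per-turn = √(223.053078² + 10²) = √(49752.6758 + 100) = √49852.6758 = 223.277128
L = 5 × 223.277128 = 1116.385639
V = π·3.5² × L = 38.484510 × 1116.385639 = 42963.554290

L=1116.386 V=42963.554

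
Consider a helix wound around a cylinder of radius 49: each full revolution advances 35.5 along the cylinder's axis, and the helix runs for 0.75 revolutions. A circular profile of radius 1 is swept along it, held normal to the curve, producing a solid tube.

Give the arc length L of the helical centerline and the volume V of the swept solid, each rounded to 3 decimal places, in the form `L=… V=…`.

2πR = 2π·49 = 307.876080
per-turn = √(307.876080² + 35.5²) = √(94787.6807 + 1260.25) = √96047.9307 = 309.916006
L = 0.75 × 309.916006 = 232.437004
V = π·1² × L = 3.141593 × 232.437004 = 730.222385

L=232.437 V=730.222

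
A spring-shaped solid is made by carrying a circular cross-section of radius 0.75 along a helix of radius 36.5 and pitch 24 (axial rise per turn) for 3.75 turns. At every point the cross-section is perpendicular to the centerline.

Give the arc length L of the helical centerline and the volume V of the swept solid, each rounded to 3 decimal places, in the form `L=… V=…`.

L=864.707 V=1528.064

2πR = 2π·36.5 = 229.336264
per-turn = √(229.336264² + 24²) = √(52595.1219 + 576) = √53171.1219 = 230.588642
L = 3.75 × 230.588642 = 864.707408
V = π·0.75² × L = 1.767146 × 864.707408 = 1528.064122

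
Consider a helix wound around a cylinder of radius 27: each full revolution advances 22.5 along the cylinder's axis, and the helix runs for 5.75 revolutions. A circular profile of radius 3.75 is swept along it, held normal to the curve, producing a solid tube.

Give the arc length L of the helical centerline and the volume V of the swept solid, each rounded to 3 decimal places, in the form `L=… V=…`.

L=984.007 V=43472.078

2πR = 2π·27 = 169.646003
per-turn = √(169.646003² + 22.5²) = √(28779.7664 + 506.25) = √29286.0164 = 171.131576
L = 5.75 × 171.131576 = 984.006564
V = π·3.75² × L = 44.178647 × 984.006564 = 43472.078340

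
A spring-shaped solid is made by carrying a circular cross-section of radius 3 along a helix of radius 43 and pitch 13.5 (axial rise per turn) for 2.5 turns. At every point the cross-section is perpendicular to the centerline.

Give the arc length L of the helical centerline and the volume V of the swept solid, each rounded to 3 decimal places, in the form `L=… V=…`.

2πR = 2π·43 = 270.176968
per-turn = √(270.176968² + 13.5²) = √(72995.5942 + 182.25) = √73177.8442 = 270.514037
L = 2.5 × 270.514037 = 676.285092
V = π·3² × L = 28.274334 × 676.285092 = 19121.510497

L=676.285 V=19121.510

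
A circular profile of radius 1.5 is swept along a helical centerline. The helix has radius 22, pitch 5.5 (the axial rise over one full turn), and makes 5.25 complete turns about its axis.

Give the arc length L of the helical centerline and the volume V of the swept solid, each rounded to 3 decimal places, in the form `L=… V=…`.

L=726.282 V=5133.786

2πR = 2π·22 = 138.230077
per-turn = √(138.230077² + 5.5²) = √(19107.5541 + 30.25) = √19137.8041 = 138.339453
L = 5.25 × 138.339453 = 726.282126
V = π·1.5² × L = 7.068583 × 726.282126 = 5133.785829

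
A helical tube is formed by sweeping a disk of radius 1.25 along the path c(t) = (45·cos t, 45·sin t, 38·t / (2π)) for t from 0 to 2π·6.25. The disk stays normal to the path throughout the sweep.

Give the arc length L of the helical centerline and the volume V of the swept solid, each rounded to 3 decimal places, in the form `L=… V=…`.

2πR = 2π·45 = 282.743339
per-turn = √(282.743339² + 38²) = √(79943.7956 + 1444) = √81387.7956 = 285.285463
L = 6.25 × 285.285463 = 1783.034146
V = π·1.25² × L = 4.908739 × 1783.034146 = 8752.448400

L=1783.034 V=8752.448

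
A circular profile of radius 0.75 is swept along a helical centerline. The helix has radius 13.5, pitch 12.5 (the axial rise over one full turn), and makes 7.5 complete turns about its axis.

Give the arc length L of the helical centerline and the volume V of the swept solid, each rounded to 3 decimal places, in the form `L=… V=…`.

2πR = 2π·13.5 = 84.823002
per-turn = √(84.823002² + 12.5²) = √(7194.9416 + 156.25) = √7351.1916 = 85.739090
L = 7.5 × 85.739090 = 643.043177
V = π·0.75² × L = 1.767146 × 643.043177 = 1136.351094

L=643.043 V=1136.351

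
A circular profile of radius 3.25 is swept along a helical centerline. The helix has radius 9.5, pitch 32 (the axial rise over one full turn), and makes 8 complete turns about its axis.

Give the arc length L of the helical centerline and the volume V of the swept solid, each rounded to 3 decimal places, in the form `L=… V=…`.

L=541.815 V=17979.082

2πR = 2π·9.5 = 59.690260
per-turn = √(59.690260² + 32²) = √(3562.9272 + 1024) = √4586.9272 = 67.726857
L = 8 × 67.726857 = 541.814858
V = π·3.25² × L = 33.183072 × 541.814858 = 17979.081654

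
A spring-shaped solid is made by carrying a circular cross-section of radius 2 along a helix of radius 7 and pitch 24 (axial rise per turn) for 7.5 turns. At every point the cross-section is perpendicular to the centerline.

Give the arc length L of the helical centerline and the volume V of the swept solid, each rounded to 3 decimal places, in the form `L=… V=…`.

2πR = 2π·7 = 43.982297
per-turn = √(43.982297² + 24²) = √(1934.4425 + 576) = √2510.4425 = 50.104316
L = 7.5 × 50.104316 = 375.782369
V = π·2² × L = 12.566371 × 375.782369 = 4722.220514

L=375.782 V=4722.221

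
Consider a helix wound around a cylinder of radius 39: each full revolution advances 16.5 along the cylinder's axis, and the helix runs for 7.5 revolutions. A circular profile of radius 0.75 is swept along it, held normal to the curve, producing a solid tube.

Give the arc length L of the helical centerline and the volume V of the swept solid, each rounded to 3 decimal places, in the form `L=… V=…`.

2πR = 2π·39 = 245.044227
per-turn = √(245.044227² + 16.5²) = √(60046.6732 + 272.25) = √60318.9232 = 245.599111
L = 7.5 × 245.599111 = 1841.993330
V = π·0.75² × L = 1.767146 × 1841.993330 = 3255.070902

L=1841.993 V=3255.071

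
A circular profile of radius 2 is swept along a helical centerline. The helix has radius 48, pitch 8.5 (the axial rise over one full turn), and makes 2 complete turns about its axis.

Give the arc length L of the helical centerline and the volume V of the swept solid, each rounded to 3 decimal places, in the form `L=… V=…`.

2πR = 2π·48 = 301.592895
per-turn = √(301.592895² + 8.5²) = √(90958.2742 + 72.25) = √91030.5242 = 301.712652
L = 2 × 301.712652 = 603.425303
V = π·2² × L = 12.566371 × 603.425303 = 7582.865999

L=603.425 V=7582.866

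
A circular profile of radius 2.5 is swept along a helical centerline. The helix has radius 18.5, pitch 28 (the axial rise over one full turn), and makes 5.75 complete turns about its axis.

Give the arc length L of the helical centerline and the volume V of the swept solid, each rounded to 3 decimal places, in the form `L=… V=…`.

2πR = 2π·18.5 = 116.238928
per-turn = √(116.238928² + 28²) = √(13511.4884 + 784) = √14295.4884 = 119.563742
L = 5.75 × 119.563742 = 687.491517
V = π·2.5² × L = 19.634954 × 687.491517 = 13498.864372

L=687.492 V=13498.864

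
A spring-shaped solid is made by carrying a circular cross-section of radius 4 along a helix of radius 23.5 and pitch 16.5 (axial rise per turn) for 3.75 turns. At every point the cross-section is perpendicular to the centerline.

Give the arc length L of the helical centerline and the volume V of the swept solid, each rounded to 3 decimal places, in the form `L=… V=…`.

L=557.152 V=28005.522

2πR = 2π·23.5 = 147.654855
per-turn = √(147.654855² + 16.5²) = √(21801.9561 + 272.25) = √22074.2061 = 148.573908
L = 3.75 × 148.573908 = 557.152155
V = π·4² × L = 50.265482 × 557.152155 = 28005.521863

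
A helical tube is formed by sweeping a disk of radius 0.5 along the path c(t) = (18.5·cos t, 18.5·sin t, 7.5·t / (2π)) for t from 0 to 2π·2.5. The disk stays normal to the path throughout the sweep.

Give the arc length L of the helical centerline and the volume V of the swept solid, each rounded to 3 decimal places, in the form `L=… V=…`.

2πR = 2π·18.5 = 116.238928
per-turn = √(116.238928² + 7.5²) = √(13511.4884 + 56.25) = √13567.7384 = 116.480635
L = 2.5 × 116.480635 = 291.201589
V = π·0.5² × L = 0.785398 × 291.201589 = 228.709193

L=291.202 V=228.709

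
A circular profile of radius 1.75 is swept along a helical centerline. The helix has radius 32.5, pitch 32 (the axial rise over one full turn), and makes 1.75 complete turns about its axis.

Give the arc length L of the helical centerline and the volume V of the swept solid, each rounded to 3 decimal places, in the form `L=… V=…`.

2πR = 2π·32.5 = 204.203522
per-turn = √(204.203522² + 32²) = √(41699.0786 + 1024) = √42723.0786 = 206.695618
L = 1.75 × 206.695618 = 361.717332
V = π·1.75² × L = 9.621128 × 361.717332 = 3480.128570

L=361.717 V=3480.129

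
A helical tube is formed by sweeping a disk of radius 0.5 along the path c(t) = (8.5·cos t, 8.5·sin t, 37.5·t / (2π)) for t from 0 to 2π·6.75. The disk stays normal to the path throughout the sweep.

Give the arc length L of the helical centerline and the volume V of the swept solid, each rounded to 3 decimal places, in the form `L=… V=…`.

L=440.489 V=345.960

2πR = 2π·8.5 = 53.407075
per-turn = √(53.407075² + 37.5²) = √(2852.3157 + 1406.25) = √4258.5657 = 65.257687
L = 6.75 × 65.257687 = 440.489385
V = π·0.5² × L = 0.785398 × 440.489385 = 345.959554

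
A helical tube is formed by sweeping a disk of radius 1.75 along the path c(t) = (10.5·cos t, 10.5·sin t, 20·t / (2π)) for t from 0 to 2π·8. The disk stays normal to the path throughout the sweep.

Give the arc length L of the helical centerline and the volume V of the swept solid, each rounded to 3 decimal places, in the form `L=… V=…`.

L=551.507 V=5306.117

2πR = 2π·10.5 = 65.973446
per-turn = √(65.973446² + 20²) = √(4352.4955 + 400) = √4752.4955 = 68.938346
L = 8 × 68.938346 = 551.506768
V = π·1.75² × L = 9.621128 × 551.506768 = 5306.116928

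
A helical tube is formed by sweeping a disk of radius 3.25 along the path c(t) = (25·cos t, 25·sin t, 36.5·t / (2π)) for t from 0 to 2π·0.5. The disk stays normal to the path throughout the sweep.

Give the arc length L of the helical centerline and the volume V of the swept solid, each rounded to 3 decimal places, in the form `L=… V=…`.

2πR = 2π·25 = 157.079633
per-turn = √(157.079633² + 36.5²) = √(24674.0110 + 1332.25) = √26006.2610 = 161.264568
L = 0.5 × 161.264568 = 80.632284
V = π·3.25² × L = 33.183072 × 80.632284 = 2675.626924

L=80.632 V=2675.627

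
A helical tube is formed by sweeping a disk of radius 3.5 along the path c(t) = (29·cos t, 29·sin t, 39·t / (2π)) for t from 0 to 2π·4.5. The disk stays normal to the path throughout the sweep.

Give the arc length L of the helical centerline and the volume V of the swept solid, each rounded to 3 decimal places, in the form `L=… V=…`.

L=838.527 V=32270.302

2πR = 2π·29 = 182.212374
per-turn = √(182.212374² + 39²) = √(33201.3492 + 1521) = √34722.3492 = 186.339339
L = 4.5 × 186.339339 = 838.527025
V = π·3.5² × L = 38.484510 × 838.527025 = 32270.301679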